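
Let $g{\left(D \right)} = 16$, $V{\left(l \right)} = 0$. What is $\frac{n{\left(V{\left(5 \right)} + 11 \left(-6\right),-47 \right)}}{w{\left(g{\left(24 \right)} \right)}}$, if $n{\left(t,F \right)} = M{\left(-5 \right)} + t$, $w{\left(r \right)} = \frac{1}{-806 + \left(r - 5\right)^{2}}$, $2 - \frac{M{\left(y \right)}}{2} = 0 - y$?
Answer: $49320$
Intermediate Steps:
$M{\left(y \right)} = 4 + 2 y$ ($M{\left(y \right)} = 4 - 2 \left(0 - y\right) = 4 - 2 \left(- y\right) = 4 + 2 y$)
$w{\left(r \right)} = \frac{1}{-806 + \left(-5 + r\right)^{2}}$
$n{\left(t,F \right)} = -6 + t$ ($n{\left(t,F \right)} = \left(4 + 2 \left(-5\right)\right) + t = \left(4 - 10\right) + t = -6 + t$)
$\frac{n{\left(V{\left(5 \right)} + 11 \left(-6\right),-47 \right)}}{w{\left(g{\left(24 \right)} \right)}} = \frac{-6 + \left(0 + 11 \left(-6\right)\right)}{\frac{1}{-806 + \left(-5 + 16\right)^{2}}} = \frac{-6 + \left(0 - 66\right)}{\frac{1}{-806 + 11^{2}}} = \frac{-6 - 66}{\frac{1}{-806 + 121}} = - \frac{72}{\frac{1}{-685}} = - \frac{72}{- \frac{1}{685}} = \left(-72\right) \left(-685\right) = 49320$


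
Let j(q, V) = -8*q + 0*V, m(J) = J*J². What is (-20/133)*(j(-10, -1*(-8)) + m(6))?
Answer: -5920/133 ≈ -44.511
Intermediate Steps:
m(J) = J³
j(q, V) = -8*q (j(q, V) = -8*q + 0 = -8*q)
(-20/133)*(j(-10, -1*(-8)) + m(6)) = (-20/133)*(-8*(-10) + 6³) = (-20*1/133)*(80 + 216) = -20/133*296 = -5920/133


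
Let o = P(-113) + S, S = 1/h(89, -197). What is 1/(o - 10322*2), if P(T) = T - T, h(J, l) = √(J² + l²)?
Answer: -964694120/19915145413279 - √46730/19915145413279 ≈ -4.8440e-5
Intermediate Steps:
P(T) = 0
S = √46730/46730 (S = 1/(√(89² + (-197)²)) = 1/(√(7921 + 38809)) = 1/(√46730) = √46730/46730 ≈ 0.0046260)
o = √46730/46730 (o = 0 + √46730/46730 = √46730/46730 ≈ 0.0046260)
1/(o - 10322*2) = 1/(√46730/46730 - 10322*2) = 1/(√46730/46730 - 20644) = 1/(-20644 + √46730/46730)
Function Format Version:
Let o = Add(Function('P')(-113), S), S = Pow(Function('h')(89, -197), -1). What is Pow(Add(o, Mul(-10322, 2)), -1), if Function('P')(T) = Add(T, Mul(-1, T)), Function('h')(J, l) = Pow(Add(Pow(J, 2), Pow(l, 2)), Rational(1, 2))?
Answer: Add(Rational(-964694120, 19915145413279), Mul(Rational(-1, 19915145413279), Pow(46730, Rational(1, 2)))) ≈ -4.8440e-5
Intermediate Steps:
Function('P')(T) = 0
S = Mul(Rational(1, 46730), Pow(46730, Rational(1, 2))) (S = Pow(Pow(Add(Pow(89, 2), Pow(-197, 2)), Rational(1, 2)), -1) = Pow(Pow(Add(7921, 38809), Rational(1, 2)), -1) = Pow(Pow(46730, Rational(1, 2)), -1) = Mul(Rational(1, 46730), Pow(46730, Rational(1, 2))) ≈ 0.0046260)
o = Mul(Rational(1, 46730), Pow(46730, Rational(1, 2))) (o = Add(0, Mul(Rational(1, 46730), Pow(46730, Rational(1, 2)))) = Mul(Rational(1, 46730), Pow(46730, Rational(1, 2))) ≈ 0.0046260)
Pow(Add(o, Mul(-10322, 2)), -1) = Pow(Add(Mul(Rational(1, 46730), Pow(46730, Rational(1, 2))), Mul(-10322, 2)), -1) = Pow(Add(Mul(Rational(1, 46730), Pow(46730, Rational(1, 2))), -20644), -1) = Pow(Add(-20644, Mul(Rational(1, 46730), Pow(46730, Rational(1, 2)))), -1)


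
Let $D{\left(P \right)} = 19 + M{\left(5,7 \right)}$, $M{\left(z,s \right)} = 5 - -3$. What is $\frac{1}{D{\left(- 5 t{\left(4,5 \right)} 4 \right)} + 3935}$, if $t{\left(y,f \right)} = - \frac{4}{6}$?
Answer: $\frac{1}{3962} \approx 0.0002524$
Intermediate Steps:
$M{\left(z,s \right)} = 8$ ($M{\left(z,s \right)} = 5 + 3 = 8$)
$t{\left(y,f \right)} = - \frac{2}{3}$ ($t{\left(y,f \right)} = \left(-4\right) \frac{1}{6} = - \frac{2}{3}$)
$D{\left(P \right)} = 27$ ($D{\left(P \right)} = 19 + 8 = 27$)
$\frac{1}{D{\left(- 5 t{\left(4,5 \right)} 4 \right)} + 3935} = \frac{1}{27 + 3935} = \frac{1}{3962}$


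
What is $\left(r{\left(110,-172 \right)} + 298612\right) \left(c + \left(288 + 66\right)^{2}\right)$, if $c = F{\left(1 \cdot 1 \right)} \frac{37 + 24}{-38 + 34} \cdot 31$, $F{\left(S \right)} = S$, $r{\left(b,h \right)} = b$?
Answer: $\frac{74586850653}{2} \approx 3.7293 \cdot 10^{10}$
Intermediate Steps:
$c = - \frac{1891}{4}$ ($c = 1 \cdot 1 \frac{37 + 24}{-38 + 34} \cdot 31 = 1 \frac{61}{-4} \cdot 31 = 1 \cdot 61 \left(- \frac{1}{4}\right) 31 = 1 \left(- \frac{61}{4}\right) 31 = \left(- \frac{61}{4}\right) 31 = - \frac{1891}{4} \approx -472.75$)
$\left(r{\left(110,-172 \right)} + 298612\right) \left(c + \left(288 + 66\right)^{2}\right) = \left(110 + 298612\right) \left(- \frac{1891}{4} + \left(288 + 66\right)^{2}\right) = 298722 \left(- \frac{1891}{4} + 354^{2}\right) = 298722 \left(- \frac{1891}{4} + 125316\right) = 298722 \cdot \frac{499373}{4} = \frac{74586850653}{2}$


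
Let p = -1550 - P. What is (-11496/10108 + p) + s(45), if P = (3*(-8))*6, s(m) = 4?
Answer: -3545728/2527 ≈ -1403.1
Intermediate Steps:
P = -144 (P = -24*6 = -144)
p = -1406 (p = -1550 - 1*(-144) = -1550 + 144 = -1406)
(-11496/10108 + p) + s(45) = (-11496/10108 - 1406) + 4 = (-11496*1/10108 - 1406) + 4 = (-2874/2527 - 1406) + 4 = -3555836/2527 + 4 = -3545728/2527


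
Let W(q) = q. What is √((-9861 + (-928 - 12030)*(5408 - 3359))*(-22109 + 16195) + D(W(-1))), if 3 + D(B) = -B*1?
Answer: 2*√39270147235 ≈ 3.9633e+5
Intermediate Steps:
D(B) = -3 - B (D(B) = -3 - B*1 = -3 - B)
√((-9861 + (-928 - 12030)*(5408 - 3359))*(-22109 + 16195) + D(W(-1))) = √((-9861 + (-928 - 12030)*(5408 - 3359))*(-22109 + 16195) + (-3 - 1*(-1))) = √((-9861 - 12958*2049)*(-5914) + (-3 + 1)) = √((-9861 - 26550942)*(-5914) - 2) = √(-26560803*(-5914) - 2) = √(157080588942 - 2) = √157080588940 = 2*√39270147235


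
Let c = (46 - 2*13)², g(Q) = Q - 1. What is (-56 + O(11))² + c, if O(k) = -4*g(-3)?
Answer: 2000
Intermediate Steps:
g(Q) = -1 + Q
c = 400 (c = (46 - 26)² = 20² = 400)
O(k) = 16 (O(k) = -4*(-1 - 3) = -4*(-4) = 16)
(-56 + O(11))² + c = (-56 + 16)² + 400 = (-40)² + 400 = 1600 + 400 = 2000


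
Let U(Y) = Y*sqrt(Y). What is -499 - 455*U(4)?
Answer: -4139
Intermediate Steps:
U(Y) = Y**(3/2)
-499 - 455*U(4) = -499 - 455*4**(3/2) = -499 - 455*8 = -499 - 3640 = -4139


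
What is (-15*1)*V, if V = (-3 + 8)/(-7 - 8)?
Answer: 5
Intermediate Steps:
V = -1/3 (V = 5/(-15) = 5*(-1/15) = -1/3 ≈ -0.33333)
(-15*1)*V = -15*1*(-1/3) = -15*(-1/3) = 5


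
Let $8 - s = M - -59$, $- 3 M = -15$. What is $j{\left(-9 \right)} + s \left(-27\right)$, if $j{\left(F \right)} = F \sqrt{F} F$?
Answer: $1512 + 243 i \approx 1512.0 + 243.0 i$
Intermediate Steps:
$M = 5$ ($M = \left(- \frac{1}{3}\right) \left(-15\right) = 5$)
$s = -56$ ($s = 8 - \left(5 - -59\right) = 8 - \left(5 + 59\right) = 8 - 64 = -56$)
$j{\left(F \right)} = F^{\frac{5}{2}}$ ($j{\left(F \right)} = F^{\frac{3}{2}} F = F^{\frac{5}{2}}$)
$j{\left(-9 \right)} + s \left(-27\right) = \left(-9\right)^{\frac{5}{2}} - -1512 = 243 i + 1512 = 1512 + 243 i$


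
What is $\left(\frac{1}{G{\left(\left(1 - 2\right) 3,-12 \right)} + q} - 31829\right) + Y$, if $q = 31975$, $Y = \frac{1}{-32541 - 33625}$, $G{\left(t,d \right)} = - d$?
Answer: $- \frac{67364545644839}{2116451842} \approx -31829.0$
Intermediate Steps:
$Y = - \frac{1}{66166}$ ($Y = \frac{1}{-66166} = - \frac{1}{66166} \approx -1.5114 \cdot 10^{-5}$)
$\left(\frac{1}{G{\left(\left(1 - 2\right) 3,-12 \right)} + q} - 31829\right) + Y = \left(\frac{1}{\left(-1\right) \left(-12\right) + 31975} - 31829\right) - \frac{1}{66166} = \left(\frac{1}{12 + 31975} - 31829\right) - \frac{1}{66166} = \left(\frac{1}{31987} - 31829\right) - \frac{1}{66166} = - \frac{1018114222}{31987} - \frac{1}{66166} = - \frac{67364545644839}{2116451842}$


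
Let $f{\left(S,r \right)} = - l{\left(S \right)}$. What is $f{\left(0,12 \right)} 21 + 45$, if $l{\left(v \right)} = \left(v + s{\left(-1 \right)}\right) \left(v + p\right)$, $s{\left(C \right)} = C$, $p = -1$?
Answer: $24$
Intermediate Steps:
$l{\left(v \right)} = \left(-1 + v\right)^{2}$ ($l{\left(v \right)} = \left(v - 1\right) \left(v - 1\right) = \left(-1 + v\right) \left(-1 + v\right) = \left(-1 + v\right)^{2}$)
$f{\left(S,r \right)} = -1 - S^{2} + 2 S$ ($f{\left(S,r \right)} = - (1 + S^{2} - 2 S) = -1 - S^{2} + 2 S$)
$f{\left(0,12 \right)} 21 + 45 = \left(-1 - 0^{2} + 2 \cdot 0\right) 21 + 45 = \left(-1 - 0 + 0\right) 21 + 45 = \left(-1 + 0 + 0\right) 21 + 45 = \left(-1\right) 21 + 45 = -21 + 45 = 24$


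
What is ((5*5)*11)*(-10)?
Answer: -2750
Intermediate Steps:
((5*5)*11)*(-10) = (25*11)*(-10) = 275*(-10) = -2750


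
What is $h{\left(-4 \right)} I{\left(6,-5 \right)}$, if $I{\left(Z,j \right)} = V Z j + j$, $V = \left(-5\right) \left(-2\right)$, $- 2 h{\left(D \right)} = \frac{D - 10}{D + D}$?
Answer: $\frac{2135}{8} \approx 266.88$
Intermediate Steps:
$h{\left(D \right)} = - \frac{-10 + D}{4 D}$ ($h{\left(D \right)} = - \frac{\left(D - 10\right) \frac{1}{D + D}}{2} = - \frac{\left(-10 + D\right) \frac{1}{2 D}}{2} = - \frac{\frac{1}{2} \frac{1}{D} \left(-10 + D\right)}{2} = - \frac{-10 + D}{4 D}$)
$V = 10$
$I{\left(Z,j \right)} = j + 10 Z j$ ($I{\left(Z,j \right)} = 10 Z j + j = j + 10 Z j$)
$h{\left(-4 \right)} I{\left(6,-5 \right)} = \frac{10 - -4}{4 \left(-4\right)} \left(- 5 \left(1 + 10 \cdot 6\right)\right) = \frac{1}{4} \left(- \frac{1}{4}\right) \left(10 + 4\right) \left(- 5 \left(1 + 60\right)\right) = \frac{1}{4} \left(- \frac{1}{4}\right) 14 \left(\left(-5\right) 61\right) = \left(- \frac{7}{8}\right) \left(-305\right) = \frac{2135}{8}$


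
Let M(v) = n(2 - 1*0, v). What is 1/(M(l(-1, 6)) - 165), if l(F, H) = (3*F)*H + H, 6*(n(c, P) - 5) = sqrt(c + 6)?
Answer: -720/115199 - 3*sqrt(2)/230398 ≈ -0.0062685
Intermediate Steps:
n(c, P) = 5 + sqrt(6 + c)/6 (n(c, P) = 5 + sqrt(c + 6)/6 = 5 + sqrt(6 + c)/6)
l(F, H) = H + 3*F*H (l(F, H) = 3*F*H + H = H + 3*F*H)
M(v) = 5 + sqrt(2)/3 (M(v) = 5 + sqrt(6 + (2 - 1*0))/6 = 5 + sqrt(6 + (2 + 0))/6 = 5 + sqrt(6 + 2)/6 = 5 + sqrt(8)/6 = 5 + (2*sqrt(2))/6 = 5 + sqrt(2)/3)
1/(M(l(-1, 6)) - 165) = 1/((5 + sqrt(2)/3) - 165) = 1/(-160 + sqrt(2)/3)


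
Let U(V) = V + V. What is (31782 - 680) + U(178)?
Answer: 31458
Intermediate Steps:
U(V) = 2*V
(31782 - 680) + U(178) = (31782 - 680) + 2*178 = 31102 + 356 = 31458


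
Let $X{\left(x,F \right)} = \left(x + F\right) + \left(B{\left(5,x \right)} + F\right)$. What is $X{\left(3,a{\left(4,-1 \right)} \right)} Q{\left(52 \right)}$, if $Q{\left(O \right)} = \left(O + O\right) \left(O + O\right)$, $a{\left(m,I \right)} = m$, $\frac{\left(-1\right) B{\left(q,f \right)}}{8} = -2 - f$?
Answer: $551616$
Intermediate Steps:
$B{\left(q,f \right)} = 16 + 8 f$ ($B{\left(q,f \right)} = - 8 \left(-2 - f\right) = 16 + 8 f$)
$Q{\left(O \right)} = 4 O^{2}$ ($Q{\left(O \right)} = 2 O 2 O = 4 O^{2}$)
$X{\left(x,F \right)} = 16 + 2 F + 9 x$ ($X{\left(x,F \right)} = \left(x + F\right) + \left(\left(16 + 8 x\right) + F\right) = \left(F + x\right) + \left(16 + F + 8 x\right) = 16 + 2 F + 9 x$)
$X{\left(3,a{\left(4,-1 \right)} \right)} Q{\left(52 \right)} = \left(16 + 2 \cdot 4 + 9 \cdot 3\right) 4 \cdot 52^{2} = \left(16 + 8 + 27\right) 4 \cdot 2704 = 51 \cdot 10816 = 551616$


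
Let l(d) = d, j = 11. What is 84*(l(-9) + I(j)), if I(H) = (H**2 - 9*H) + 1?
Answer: 1176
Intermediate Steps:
I(H) = 1 + H**2 - 9*H
84*(l(-9) + I(j)) = 84*(-9 + (1 + 11**2 - 9*11)) = 84*(-9 + (1 + 121 - 99)) = 84*(-9 + 23) = 84*14 = 1176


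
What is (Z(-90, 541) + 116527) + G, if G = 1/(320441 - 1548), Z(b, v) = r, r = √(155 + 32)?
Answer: 37159644612/318893 + √187 ≈ 1.1654e+5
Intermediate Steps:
r = √187 ≈ 13.675
Z(b, v) = √187
G = 1/318893 ≈ 3.1358e-6
(Z(-90, 541) + 116527) + G = (√187 + 116527) + 1/318893 = (116527 + √187) + 1/318893 = 37159644612/318893 + √187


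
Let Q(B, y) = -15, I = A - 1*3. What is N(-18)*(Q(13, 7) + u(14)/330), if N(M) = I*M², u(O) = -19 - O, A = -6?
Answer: 220158/5 ≈ 44032.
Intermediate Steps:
I = -9 (I = -6 - 1*3 = -6 - 3 = -9)
N(M) = -9*M²
N(-18)*(Q(13, 7) + u(14)/330) = (-9*(-18)²)*(-15 + (-19 - 1*14)/330) = (-9*324)*(-15 + (-19 - 14)*(1/330)) = -2916*(-15 - 33*1/330) = -2916*(-15 - ⅒) = -2916*(-151/10) = 220158/5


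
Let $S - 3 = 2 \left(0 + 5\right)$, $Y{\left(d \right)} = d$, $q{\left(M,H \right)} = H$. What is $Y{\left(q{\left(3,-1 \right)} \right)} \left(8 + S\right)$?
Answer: $-21$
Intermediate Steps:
$S = 13$ ($S = 3 + 2 \left(0 + 5\right) = 3 + 2 \cdot 5 = 3 + 10 = 13$)
$Y{\left(q{\left(3,-1 \right)} \right)} \left(8 + S\right) = - (8 + 13) = \left(-1\right) 21 = -21$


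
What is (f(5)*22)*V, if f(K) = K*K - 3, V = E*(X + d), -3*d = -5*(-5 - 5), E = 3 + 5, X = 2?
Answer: -170368/3 ≈ -56789.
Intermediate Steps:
E = 8
d = -50/3 (d = -(-5)*(-5 - 5)/3 = -(-5)*(-10)/3 = -⅓*50 = -50/3 ≈ -16.667)
V = -352/3 (V = 8*(2 - 50/3) = 8*(-44/3) = -352/3 ≈ -117.33)
f(K) = -3 + K² (f(K) = K² - 3 = -3 + K²)
(f(5)*22)*V = ((-3 + 5²)*22)*(-352/3) = ((-3 + 25)*22)*(-352/3) = (22*22)*(-352/3) = 484*(-352/3) = -170368/3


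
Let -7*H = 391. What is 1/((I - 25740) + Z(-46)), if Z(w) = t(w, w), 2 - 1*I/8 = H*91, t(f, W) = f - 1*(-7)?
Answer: 1/14901 ≈ 6.7110e-5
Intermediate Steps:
H = -391/7 (H = -⅐*391 = -391/7 ≈ -55.857)
t(f, W) = 7 + f (t(f, W) = f + 7 = 7 + f)
I = 40680 (I = 16 - (-3128)*91/7 = 16 - 8*(-5083) = 16 + 40664 = 40680)
Z(w) = 7 + w
1/((I - 25740) + Z(-46)) = 1/((40680 - 25740) + (7 - 46)) = 1/(14940 - 39) = 1/14901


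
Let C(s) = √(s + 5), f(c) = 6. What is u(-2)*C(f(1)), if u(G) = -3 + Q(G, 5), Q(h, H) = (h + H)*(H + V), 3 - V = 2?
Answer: 15*√11 ≈ 49.749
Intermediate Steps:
V = 1 (V = 3 - 1*2 = 3 - 2 = 1)
Q(h, H) = (1 + H)*(H + h) (Q(h, H) = (h + H)*(H + 1) = (H + h)*(1 + H) = (1 + H)*(H + h))
C(s) = √(5 + s)
u(G) = 27 + 6*G (u(G) = -3 + (5 + G + 5² + 5*G) = -3 + (5 + G + 25 + 5*G) = -3 + (30 + 6*G) = 27 + 6*G)
u(-2)*C(f(1)) = (27 + 6*(-2))*√(5 + 6) = (27 - 12)*√11 = 15*√11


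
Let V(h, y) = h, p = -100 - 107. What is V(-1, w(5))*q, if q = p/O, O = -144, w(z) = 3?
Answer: -23/16 ≈ -1.4375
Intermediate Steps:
p = -207
q = 23/16 (q = -207/(-144) = -207*(-1/144) = 23/16 ≈ 1.4375)
V(-1, w(5))*q = -1*23/16 = -23/16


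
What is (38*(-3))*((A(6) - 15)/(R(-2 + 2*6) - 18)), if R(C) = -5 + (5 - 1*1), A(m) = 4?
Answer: -66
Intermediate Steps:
R(C) = -1 (R(C) = -5 + (5 - 1) = -5 + 4 = -1)
(38*(-3))*((A(6) - 15)/(R(-2 + 2*6) - 18)) = (38*(-3))*((4 - 15)/(-1 - 18)) = -(-1254)/(-19) = -(-1254)*(-1)/19 = -114*11/19 = -66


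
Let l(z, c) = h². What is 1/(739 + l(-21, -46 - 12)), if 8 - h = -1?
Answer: 1/820 ≈ 0.0012195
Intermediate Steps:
h = 9 (h = 8 - 1*(-1) = 8 + 1 = 9)
l(z, c) = 81 (l(z, c) = 9² = 81)
1/(739 + l(-21, -46 - 12)) = 1/(739 + 81) = 1/820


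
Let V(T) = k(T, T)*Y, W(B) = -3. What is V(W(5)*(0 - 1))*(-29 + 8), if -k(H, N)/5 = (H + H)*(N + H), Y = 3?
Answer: 11340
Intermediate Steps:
k(H, N) = -10*H*(H + N) (k(H, N) = -5*(H + H)*(N + H) = -5*2*H*(H + N) = -10*H*(H + N))
V(T) = -60*T² (V(T) = -10*T*(T + T)*3 = -10*T*2*T*3 = -20*T²*3 = -60*T²)
V(W(5)*(0 - 1))*(-29 + 8) = (-60*9*(0 - 1)²)*(-29 + 8) = -60*(-3*(-1))²*(-21) = -60*3²*(-21) = -60*9*(-21) = -540*(-21) = 11340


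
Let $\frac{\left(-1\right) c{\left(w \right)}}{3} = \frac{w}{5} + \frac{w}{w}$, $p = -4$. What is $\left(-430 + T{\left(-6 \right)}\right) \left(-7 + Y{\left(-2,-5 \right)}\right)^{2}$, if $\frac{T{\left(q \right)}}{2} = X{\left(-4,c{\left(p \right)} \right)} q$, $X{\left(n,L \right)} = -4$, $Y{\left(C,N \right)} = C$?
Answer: $-30942$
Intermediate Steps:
$c{\left(w \right)} = -3 - \frac{3 w}{5}$ ($c{\left(w \right)} = - 3 \left(\frac{w}{5} + \frac{w}{w}\right) = - 3 \left(w \frac{1}{5} + 1\right) = - 3 \left(\frac{w}{5} + 1\right) = - 3 \left(1 + \frac{w}{5}\right) = -3 - \frac{3 w}{5}$)
$T{\left(q \right)} = - 8 q$ ($T{\left(q \right)} = 2 \left(- 4 q\right) = - 8 q$)
$\left(-430 + T{\left(-6 \right)}\right) \left(-7 + Y{\left(-2,-5 \right)}\right)^{2} = \left(-430 - -48\right) \left(-7 - 2\right)^{2} = \left(-430 + 48\right) \left(-9\right)^{2} = \left(-382\right) 81 = -30942$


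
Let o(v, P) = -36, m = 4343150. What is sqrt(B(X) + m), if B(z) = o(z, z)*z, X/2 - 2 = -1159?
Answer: sqrt(4426454) ≈ 2103.9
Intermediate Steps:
X = -2314 (X = 4 + 2*(-1159) = 4 - 2318 = -2314)
B(z) = -36*z
sqrt(B(X) + m) = sqrt(-36*(-2314) + 4343150) = sqrt(83304 + 4343150) = sqrt(4426454)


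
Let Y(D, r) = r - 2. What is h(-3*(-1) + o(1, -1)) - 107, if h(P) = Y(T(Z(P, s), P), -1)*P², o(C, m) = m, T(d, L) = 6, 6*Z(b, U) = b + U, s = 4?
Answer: -119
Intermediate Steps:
Z(b, U) = U/6 + b/6 (Z(b, U) = (b + U)/6 = (U + b)/6 = U/6 + b/6)
Y(D, r) = -2 + r
h(P) = -3*P² (h(P) = (-2 - 1)*P² = -3*P²)
h(-3*(-1) + o(1, -1)) - 107 = -3*(-3*(-1) - 1)² - 107 = -3*(3 - 1)² - 107 = -3*2² - 107 = -3*4 - 107 = -12 - 107 = -119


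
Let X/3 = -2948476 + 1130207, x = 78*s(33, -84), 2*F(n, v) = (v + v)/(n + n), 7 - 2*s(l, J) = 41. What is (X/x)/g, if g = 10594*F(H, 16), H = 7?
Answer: 748699/2203552 ≈ 0.33977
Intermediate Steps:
s(l, J) = -17 (s(l, J) = 7/2 - ½*41 = 7/2 - 41/2 = -17)
F(n, v) = v/(2*n) (F(n, v) = ((v + v)/(n + n))/2 = ((2*v)/((2*n)))/2 = ((2*v)*(1/(2*n)))/2 = (v/n)/2 = v/(2*n))
x = -1326 (x = 78*(-17) = -1326)
g = 84752/7 (g = 10594*((½)*16/7) = 10594*((½)*16*(⅐)) = 10594*(8/7) = 84752/7 ≈ 12107.)
X = -5454807 (X = 3*(-2948476 + 1130207) = 3*(-1818269) = -5454807)
(X/x)/g = (-5454807/(-1326))/(84752/7) = -5454807*(-1/1326)*(7/84752) = (106957/26)*(7/84752) = 748699/2203552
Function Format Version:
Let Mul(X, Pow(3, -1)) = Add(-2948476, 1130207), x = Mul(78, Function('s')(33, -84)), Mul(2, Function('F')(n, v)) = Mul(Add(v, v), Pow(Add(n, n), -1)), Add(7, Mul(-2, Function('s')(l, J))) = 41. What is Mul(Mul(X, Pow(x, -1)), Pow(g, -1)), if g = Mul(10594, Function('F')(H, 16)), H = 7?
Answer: Rational(748699, 2203552) ≈ 0.33977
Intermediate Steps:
Function('s')(l, J) = -17 (Function('s')(l, J) = Add(Rational(7, 2), Mul(Rational(-1, 2), 41)) = Add(Rational(7, 2), Rational(-41, 2)) = -17)
Function('F')(n, v) = Mul(Rational(1, 2), v, Pow(n, -1)) (Function('F')(n, v) = Mul(Rational(1, 2), Mul(Add(v, v), Pow(Add(n, n), -1))) = Mul(Rational(1, 2), Mul(Mul(2, v), Pow(Mul(2, n), -1))) = Mul(Rational(1, 2), Mul(Mul(2, v), Mul(Rational(1, 2), Pow(n, -1)))) = Mul(Rational(1, 2), Mul(v, Pow(n, -1))) = Mul(Rational(1, 2), v, Pow(n, -1)))
x = -1326 (x = Mul(78, -17) = -1326)
g = Rational(84752, 7) (g = Mul(10594, Mul(Rational(1, 2), 16, Pow(7, -1))) = Mul(10594, Mul(Rational(1, 2), 16, Rational(1, 7))) = Mul(10594, Rational(8, 7)) = Rational(84752, 7) ≈ 12107.)
X = -5454807 (X = Mul(3, Add(-2948476, 1130207)) = Mul(3, -1818269) = -5454807)
Mul(Mul(X, Pow(x, -1)), Pow(g, -1)) = Mul(Mul(-5454807, Pow(-1326, -1)), Pow(Rational(84752, 7), -1)) = Mul(Mul(-5454807, Rational(-1, 1326)), Rational(7, 84752)) = Mul(Rational(106957, 26), Rational(7, 84752)) = Rational(748699, 2203552)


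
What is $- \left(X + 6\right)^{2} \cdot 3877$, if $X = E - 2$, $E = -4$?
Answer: $0$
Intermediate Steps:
$X = -6$ ($X = -4 - 2 = -6$)
$- \left(X + 6\right)^{2} \cdot 3877 = - \left(-6 + 6\right)^{2} \cdot 3877 = - 0^{2} \cdot 3877 = \left(-1\right) 0 \cdot 3877 = 0 \cdot 3877 = 0$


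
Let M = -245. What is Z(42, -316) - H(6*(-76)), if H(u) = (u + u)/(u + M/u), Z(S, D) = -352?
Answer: -73523104/207691 ≈ -354.00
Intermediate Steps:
H(u) = 2*u/(u - 245/u) (H(u) = (u + u)/(u - 245/u) = (2*u)/(u - 245/u) = 2*u/(u - 245/u))
Z(42, -316) - H(6*(-76)) = -352 - 2*(6*(-76))²/(-245 + (6*(-76))²) = -352 - 2*(-456)²/(-245 + (-456)²) = -352 - 2*207936/(-245 + 207936) = -352 - 2*207936/207691 = -352 - 1*415872/207691 = -352 - 415872/207691 = -73523104/207691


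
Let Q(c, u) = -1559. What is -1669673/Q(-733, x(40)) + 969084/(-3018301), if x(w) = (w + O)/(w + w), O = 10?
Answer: 5038064883617/4705531259 ≈ 1070.7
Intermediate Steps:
x(w) = (10 + w)/(2*w) (x(w) = (w + 10)/(w + w) = (10 + w)/((2*w)) = (10 + w)*(1/(2*w)) = (10 + w)/(2*w))
-1669673/Q(-733, x(40)) + 969084/(-3018301) = -1669673/(-1559) + 969084/(-3018301) = -1669673*(-1/1559) + 969084*(-1/3018301) = 1669673/1559 - 969084/3018301 = 5038064883617/4705531259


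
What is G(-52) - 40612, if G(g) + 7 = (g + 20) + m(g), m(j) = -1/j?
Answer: -2113851/52 ≈ -40651.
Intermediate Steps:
G(g) = 13 + g - 1/g (G(g) = -7 + ((g + 20) - 1/g) = -7 + ((20 + g) - 1/g) = -7 + (20 + g - 1/g) = 13 + g - 1/g)
G(-52) - 40612 = (13 - 52 - 1/(-52)) - 40612 = (13 - 52 - 1*(-1/52)) - 40612 = (13 - 52 + 1/52) - 40612 = -2027/52 - 40612 = -2113851/52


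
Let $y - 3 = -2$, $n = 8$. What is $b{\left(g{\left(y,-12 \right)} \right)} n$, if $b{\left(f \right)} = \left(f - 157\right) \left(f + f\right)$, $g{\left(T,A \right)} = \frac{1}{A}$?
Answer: $\frac{1885}{9} \approx 209.44$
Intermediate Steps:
$y = 1$ ($y = 3 - 2 = 1$)
$b{\left(f \right)} = 2 f \left(-157 + f\right)$ ($b{\left(f \right)} = \left(-157 + f\right) 2 f = 2 f \left(-157 + f\right)$)
$b{\left(g{\left(y,-12 \right)} \right)} n = \frac{2 \left(-157 + \frac{1}{-12}\right)}{-12} \cdot 8 = 2 \left(- \frac{1}{12}\right) \left(-157 - \frac{1}{12}\right) 8 = 2 \left(- \frac{1}{12}\right) \left(- \frac{1885}{12}\right) 8 = \frac{1885}{72} \cdot 8 = \frac{1885}{9}$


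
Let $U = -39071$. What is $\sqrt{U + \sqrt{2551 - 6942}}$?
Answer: $\sqrt{-39071 + i \sqrt{4391}} \approx 0.168 + 197.66 i$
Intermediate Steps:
$\sqrt{U + \sqrt{2551 - 6942}} = \sqrt{-39071 + \sqrt{2551 - 6942}} = \sqrt{-39071 + \sqrt{-4391}} = \sqrt{-39071 + i \sqrt{4391}}$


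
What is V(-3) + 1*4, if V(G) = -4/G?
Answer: 16/3 ≈ 5.3333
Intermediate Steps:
V(-3) + 1*4 = -4/(-3) + 1*4 = -4*(-⅓) + 4 = 4/3 + 4 = 16/3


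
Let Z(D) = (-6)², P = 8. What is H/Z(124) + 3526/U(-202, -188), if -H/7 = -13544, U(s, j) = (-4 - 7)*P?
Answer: 1027021/396 ≈ 2593.5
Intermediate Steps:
U(s, j) = -88 (U(s, j) = (-4 - 7)*8 = -11*8 = -88)
H = 94808 (H = -7*(-13544) = 94808)
Z(D) = 36
H/Z(124) + 3526/U(-202, -188) = 94808/36 + 3526/(-88) = 94808*(1/36) + 3526*(-1/88) = 23702/9 - 1763/44 = 1027021/396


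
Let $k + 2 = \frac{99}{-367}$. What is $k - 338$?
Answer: $- \frac{124879}{367} \approx -340.27$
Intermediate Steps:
$k = - \frac{833}{367}$ ($k = -2 + \frac{99}{-367} = -2 + 99 \left(- \frac{1}{367}\right) = -2 - \frac{99}{367} = - \frac{833}{367} \approx -2.2698$)
$k - 338 = - \frac{833}{367} - 338 = - \frac{124879}{367}$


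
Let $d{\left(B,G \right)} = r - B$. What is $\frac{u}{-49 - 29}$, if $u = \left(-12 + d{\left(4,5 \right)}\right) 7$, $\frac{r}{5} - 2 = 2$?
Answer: $- \frac{14}{39} \approx -0.35897$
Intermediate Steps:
$r = 20$ ($r = 10 + 5 \cdot 2 = 10 + 10 = 20$)
$d{\left(B,G \right)} = 20 - B$
$u = 28$ ($u = \left(-12 + \left(20 - 4\right)\right) 7 = \left(-12 + 16\right) 7 = 4 \cdot 7 = 28$)
$\frac{u}{-49 - 29} = \frac{28}{-49 - 29} = \frac{28}{-78} = 28 \left(- \frac{1}{78}\right) = - \frac{14}{39}$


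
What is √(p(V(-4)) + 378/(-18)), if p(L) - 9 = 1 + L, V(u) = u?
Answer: I*√15 ≈ 3.873*I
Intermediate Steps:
p(L) = 10 + L (p(L) = 9 + (1 + L) = 10 + L)
√(p(V(-4)) + 378/(-18)) = √((10 - 4) + 378/(-18)) = √(6 + 378*(-1/18)) = √(6 - 21) = √(-15) = I*√15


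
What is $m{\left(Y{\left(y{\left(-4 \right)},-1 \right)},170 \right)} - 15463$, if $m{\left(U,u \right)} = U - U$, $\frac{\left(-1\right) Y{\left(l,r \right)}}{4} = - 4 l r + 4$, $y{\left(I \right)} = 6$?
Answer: $-15463$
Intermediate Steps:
$Y{\left(l,r \right)} = -16 + 16 l r$ ($Y{\left(l,r \right)} = - 4 \left(- 4 l r + 4\right) = - 4 \left(4 - 4 l r\right) = -16 + 16 l r$)
$m{\left(U,u \right)} = 0$
$m{\left(Y{\left(y{\left(-4 \right)},-1 \right)},170 \right)} - 15463 = 0 - 15463 = -15463$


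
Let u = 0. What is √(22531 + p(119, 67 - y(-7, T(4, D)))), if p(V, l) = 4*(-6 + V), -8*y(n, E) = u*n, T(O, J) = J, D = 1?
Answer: √22983 ≈ 151.60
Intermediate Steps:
y(n, E) = 0 (y(n, E) = -0*n = -⅛*0 = 0)
p(V, l) = -24 + 4*V
√(22531 + p(119, 67 - y(-7, T(4, D)))) = √(22531 + (-24 + 4*119)) = √(22531 + (-24 + 476)) = √(22531 + 452) = √22983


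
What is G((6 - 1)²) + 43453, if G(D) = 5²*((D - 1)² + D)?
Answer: 58478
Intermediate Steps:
G(D) = 25*D + 25*(-1 + D)² (G(D) = 25*((-1 + D)² + D) = 25*(D + (-1 + D)²) = 25*D + 25*(-1 + D)²)
G((6 - 1)²) + 43453 = (25*(6 - 1)² + 25*(-1 + (6 - 1)²)²) + 43453 = (25*5² + 25*(-1 + 5²)²) + 43453 = (25*25 + 25*(-1 + 25)²) + 43453 = (625 + 25*24²) + 43453 = (625 + 25*576) + 43453 = (625 + 14400) + 43453 = 15025 + 43453 = 58478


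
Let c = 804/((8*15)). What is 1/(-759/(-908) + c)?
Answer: 4540/34213 ≈ 0.13270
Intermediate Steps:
c = 67/10 (c = 804/120 = 804*(1/120) = 67/10 ≈ 6.7000)
1/(-759/(-908) + c) = 1/(-759/(-908) + 67/10) = 1/(-759*(-1/908) + 67/10) = 1/(759/908 + 67/10) = 1/(34213/4540) = 4540/34213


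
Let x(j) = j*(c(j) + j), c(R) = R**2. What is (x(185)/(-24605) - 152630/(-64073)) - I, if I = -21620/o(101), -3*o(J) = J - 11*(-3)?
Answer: -422717316250/570954503 ≈ -740.37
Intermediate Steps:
x(j) = j*(j + j**2) (x(j) = j*(j**2 + j) = j*(j + j**2))
o(J) = -11 - J/3 (o(J) = -(J - 11*(-3))/3 = -(J + 33)/3 = -(33 + J)/3 = -11 - J/3)
I = 32430/67 (I = -21620/(-11 - 1/3*101) = -21620/(-11 - 101/3) = -21620/(-134/3) = -21620*(-3/134) = 32430/67 ≈ 484.03)
(x(185)/(-24605) - 152630/(-64073)) - I = ((185**2*(1 + 185))/(-24605) - 152630/(-64073)) - 1*32430/67 = ((34225*186)*(-1/24605) - 152630*(-1/64073)) - 32430/67 = (6365850*(-1/24605) + 152630/64073) - 32430/67 = (-34410/133 + 152630/64073) - 32430/67 = -2184452140/8521709 - 32430/67 = -422717316250/570954503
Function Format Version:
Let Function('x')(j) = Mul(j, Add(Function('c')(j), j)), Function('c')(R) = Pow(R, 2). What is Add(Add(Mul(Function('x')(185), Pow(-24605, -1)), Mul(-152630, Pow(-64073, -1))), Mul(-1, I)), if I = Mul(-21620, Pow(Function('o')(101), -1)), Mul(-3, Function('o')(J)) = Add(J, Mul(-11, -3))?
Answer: Rational(-422717316250, 570954503) ≈ -740.37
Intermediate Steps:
Function('x')(j) = Mul(j, Add(j, Pow(j, 2))) (Function('x')(j) = Mul(j, Add(Pow(j, 2), j)) = Mul(j, Add(j, Pow(j, 2))))
Function('o')(J) = Add(-11, Mul(Rational(-1, 3), J)) (Function('o')(J) = Mul(Rational(-1, 3), Add(J, Mul(-11, -3))) = Mul(Rational(-1, 3), Add(J, 33)) = Mul(Rational(-1, 3), Add(33, J)) = Add(-11, Mul(Rational(-1, 3), J)))
I = Rational(32430, 67) (I = Mul(-21620, Pow(Add(-11, Mul(Rational(-1, 3), 101)), -1)) = Mul(-21620, Pow(Add(-11, Rational(-101, 3)), -1)) = Mul(-21620, Pow(Rational(-134, 3), -1)) = Mul(-21620, Rational(-3, 134)) = Rational(32430, 67) ≈ 484.03)
Add(Add(Mul(Function('x')(185), Pow(-24605, -1)), Mul(-152630, Pow(-64073, -1))), Mul(-1, I)) = Add(Add(Mul(Mul(Pow(185, 2), Add(1, 185)), Pow(-24605, -1)), Mul(-152630, Pow(-64073, -1))), Mul(-1, Rational(32430, 67))) = Add(Add(Mul(Mul(34225, 186), Rational(-1, 24605)), Mul(-152630, Rational(-1, 64073))), Rational(-32430, 67)) = Add(Add(Mul(6365850, Rational(-1, 24605)), Rational(152630, 64073)), Rational(-32430, 67)) = Add(Add(Rational(-34410, 133), Rational(152630, 64073)), Rational(-32430, 67)) = Add(Rational(-2184452140, 8521709), Rational(-32430, 67)) = Rational(-422717316250, 570954503)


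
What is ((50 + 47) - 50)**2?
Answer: 2209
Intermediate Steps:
((50 + 47) - 50)**2 = (97 - 50)**2 = 47**2 = 2209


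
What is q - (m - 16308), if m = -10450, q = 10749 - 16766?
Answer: 20741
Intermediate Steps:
q = -6017
q - (m - 16308) = -6017 - (-10450 - 16308) = -6017 - 1*(-26758) = -6017 + 26758 = 20741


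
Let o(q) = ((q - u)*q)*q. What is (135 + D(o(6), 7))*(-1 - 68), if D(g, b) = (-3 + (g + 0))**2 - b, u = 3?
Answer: -769557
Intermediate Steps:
o(q) = q**2*(-3 + q) (o(q) = ((q - 1*3)*q)*q = ((q - 3)*q)*q = ((-3 + q)*q)*q = (q*(-3 + q))*q = q**2*(-3 + q))
D(g, b) = (-3 + g)**2 - b
(135 + D(o(6), 7))*(-1 - 68) = (135 + ((-3 + 6**2*(-3 + 6))**2 - 1*7))*(-1 - 68) = (135 + ((-3 + 36*3)**2 - 7))*(-69) = (135 + ((-3 + 108)**2 - 7))*(-69) = (135 + (105**2 - 7))*(-69) = (135 + (11025 - 7))*(-69) = (135 + 11018)*(-69) = 11153*(-69) = -769557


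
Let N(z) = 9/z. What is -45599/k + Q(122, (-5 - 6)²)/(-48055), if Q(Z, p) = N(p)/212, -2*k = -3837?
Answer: -112420400252813/4729896221820 ≈ -23.768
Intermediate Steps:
k = 3837/2 (k = -½*(-3837) = 3837/2 ≈ 1918.5)
Q(Z, p) = 9/(212*p) (Q(Z, p) = (9/p)/212 = (9/p)*(1/212) = 9/(212*p))
-45599/k + Q(122, (-5 - 6)²)/(-48055) = -45599/3837/2 + (9/(212*((-5 - 6)²)))/(-48055) = -45599*2/3837 + (9/(212*((-11)²)))*(-1/48055) = -91198/3837 + ((9/212)/121)*(-1/48055) = -91198/3837 + ((9/212)*(1/121))*(-1/48055) = -91198/3837 + (9/25652)*(-1/48055) = -91198/3837 - 9/1232706860 = -112420400252813/4729896221820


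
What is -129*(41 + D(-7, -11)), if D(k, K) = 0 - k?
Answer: -6192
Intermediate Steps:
D(k, K) = -k
-129*(41 + D(-7, -11)) = -129*(41 - 1*(-7)) = -129*(41 + 7) = -129*48 = -6192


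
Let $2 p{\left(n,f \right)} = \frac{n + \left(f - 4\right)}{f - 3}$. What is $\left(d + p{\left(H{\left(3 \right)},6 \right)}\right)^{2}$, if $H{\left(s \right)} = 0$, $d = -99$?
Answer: $\frac{87616}{9} \approx 9735.1$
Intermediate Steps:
$p{\left(n,f \right)} = \frac{-4 + f + n}{2 \left(-3 + f\right)}$ ($p{\left(n,f \right)} = \frac{\left(n + \left(f - 4\right)\right) \frac{1}{f - 3}}{2} = \frac{\left(n + \left(f - 4\right)\right) \frac{1}{-3 + f}}{2} = \frac{\left(n + \left(-4 + f\right)\right) \frac{1}{-3 + f}}{2} = \frac{\left(-4 + f + n\right) \frac{1}{-3 + f}}{2} = \frac{\frac{1}{-3 + f} \left(-4 + f + n\right)}{2} = \frac{-4 + f + n}{2 \left(-3 + f\right)}$)
$\left(d + p{\left(H{\left(3 \right)},6 \right)}\right)^{2} = \left(-99 + \frac{-4 + 6 + 0}{2 \left(-3 + 6\right)}\right)^{2} = \left(-99 + \frac{1}{2} \cdot \frac{1}{3} \cdot 2\right)^{2} = \left(-99 + \frac{1}{3}\right)^{2} = \left(- \frac{296}{3}\right)^{2} = \frac{87616}{9}$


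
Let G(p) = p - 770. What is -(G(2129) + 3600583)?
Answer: -3601942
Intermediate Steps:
G(p) = -770 + p
-(G(2129) + 3600583) = -((-770 + 2129) + 3600583) = -(1359 + 3600583) = -1*3601942 = -3601942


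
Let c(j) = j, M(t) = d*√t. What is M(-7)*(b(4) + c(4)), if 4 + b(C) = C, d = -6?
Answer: -24*I*√7 ≈ -63.498*I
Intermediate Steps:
M(t) = -6*√t
b(C) = -4 + C
M(-7)*(b(4) + c(4)) = (-6*I*√7)*((-4 + 4) + 4) = (-6*I*√7)*(0 + 4) = -6*I*√7*4 = -24*I*√7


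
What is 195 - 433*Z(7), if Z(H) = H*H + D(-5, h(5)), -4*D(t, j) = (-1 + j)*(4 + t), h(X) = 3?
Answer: -42477/2 ≈ -21239.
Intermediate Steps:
D(t, j) = -(-1 + j)*(4 + t)/4
Z(H) = ½ + H² (Z(H) = H*H + (1 - 1*3 + (¼)*(-5) - ¼*3*(-5)) = H² + (1 - 3 - 5/4 + 15/4) = H² + ½ = ½ + H²)
195 - 433*Z(7) = 195 - 433*(½ + 7²) = 195 - 433*(½ + 49) = 195 - 433*99/2 = 195 - 42867/2 = -42477/2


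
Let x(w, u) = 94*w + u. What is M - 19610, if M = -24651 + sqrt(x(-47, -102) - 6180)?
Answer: -44261 + 10*I*sqrt(107) ≈ -44261.0 + 103.44*I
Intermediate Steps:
x(w, u) = u + 94*w
M = -24651 + 10*I*sqrt(107) (M = -24651 + sqrt((-102 + 94*(-47)) - 6180) = -24651 + sqrt((-102 - 4418) - 6180) = -24651 + sqrt(-4520 - 6180) = -24651 + sqrt(-10700) = -24651 + 10*I*sqrt(107) ≈ -24651.0 + 103.44*I)
M - 19610 = (-24651 + 10*I*sqrt(107)) - 19610 = -44261 + 10*I*sqrt(107)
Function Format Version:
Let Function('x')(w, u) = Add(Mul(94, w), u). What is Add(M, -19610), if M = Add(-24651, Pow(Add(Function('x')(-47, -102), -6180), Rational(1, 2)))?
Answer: Add(-44261, Mul(10, I, Pow(107, Rational(1, 2)))) ≈ Add(-44261., Mul(103.44, I))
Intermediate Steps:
Function('x')(w, u) = Add(u, Mul(94, w))
M = Add(-24651, Mul(10, I, Pow(107, Rational(1, 2)))) (M = Add(-24651, Pow(Add(Add(-102, Mul(94, -47)), -6180), Rational(1, 2))) = Add(-24651, Pow(Add(Add(-102, -4418), -6180), Rational(1, 2))) = Add(-24651, Pow(Add(-4520, -6180), Rational(1, 2))) = Add(-24651, Pow(-10700, Rational(1, 2))) = Add(-24651, Mul(10, I, Pow(107, Rational(1, 2)))) ≈ Add(-24651., Mul(103.44, I)))
Add(M, -19610) = Add(Add(-24651, Mul(10, I, Pow(107, Rational(1, 2)))), -19610) = Add(-44261, Mul(10, I, Pow(107, Rational(1, 2))))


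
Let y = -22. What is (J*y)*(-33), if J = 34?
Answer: 24684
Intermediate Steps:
(J*y)*(-33) = (34*(-22))*(-33) = -748*(-33) = 24684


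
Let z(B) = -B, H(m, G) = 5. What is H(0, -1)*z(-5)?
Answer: 25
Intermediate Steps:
H(0, -1)*z(-5) = 5*(-1*(-5)) = 5*5 = 25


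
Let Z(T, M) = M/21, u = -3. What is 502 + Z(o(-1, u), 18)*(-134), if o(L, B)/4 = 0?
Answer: 2710/7 ≈ 387.14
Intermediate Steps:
o(L, B) = 0 (o(L, B) = 4*0 = 0)
Z(T, M) = M/21 (Z(T, M) = M*(1/21) = M/21)
502 + Z(o(-1, u), 18)*(-134) = 502 + ((1/21)*18)*(-134) = 502 + (6/7)*(-134) = 502 - 804/7 = 2710/7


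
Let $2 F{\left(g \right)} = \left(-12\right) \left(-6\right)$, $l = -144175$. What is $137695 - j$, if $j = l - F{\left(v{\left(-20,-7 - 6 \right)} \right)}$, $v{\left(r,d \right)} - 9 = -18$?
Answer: $281906$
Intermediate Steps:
$v{\left(r,d \right)} = -9$ ($v{\left(r,d \right)} = 9 - 18 = -9$)
$F{\left(g \right)} = 36$ ($F{\left(g \right)} = \frac{\left(-12\right) \left(-6\right)}{2} = \frac{1}{2} \cdot 72 = 36$)
$j = -144211$ ($j = -144175 - 36 = -144211$)
$137695 - j = 137695 - -144211 = 137695 + 144211 = 281906$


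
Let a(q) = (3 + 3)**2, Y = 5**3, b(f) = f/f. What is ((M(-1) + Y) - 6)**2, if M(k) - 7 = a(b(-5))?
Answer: 26244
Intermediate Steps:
b(f) = 1
Y = 125
a(q) = 36 (a(q) = 6**2 = 36)
M(k) = 43 (M(k) = 7 + 36 = 43)
((M(-1) + Y) - 6)**2 = ((43 + 125) - 6)**2 = (168 - 6)**2 = 162**2 = 26244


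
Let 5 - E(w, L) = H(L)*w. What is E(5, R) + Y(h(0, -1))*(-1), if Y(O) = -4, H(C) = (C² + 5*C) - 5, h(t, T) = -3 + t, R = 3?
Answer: -86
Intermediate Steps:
H(C) = -5 + C² + 5*C
E(w, L) = 5 - w*(-5 + L² + 5*L) (E(w, L) = 5 - (-5 + L² + 5*L)*w = 5 - w*(-5 + L² + 5*L))
E(5, R) + Y(h(0, -1))*(-1) = (5 - 1*5*(-5 + 3² + 5*3)) - 4*(-1) = (5 - 1*5*(-5 + 9 + 15)) + 4 = (5 - 1*5*19) + 4 = (5 - 95) + 4 = -90 + 4 = -86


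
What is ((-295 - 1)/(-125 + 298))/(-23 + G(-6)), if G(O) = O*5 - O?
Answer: 296/8131 ≈ 0.036404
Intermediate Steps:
G(O) = 4*O (G(O) = 5*O - O = 4*O)
((-295 - 1)/(-125 + 298))/(-23 + G(-6)) = ((-295 - 1)/(-125 + 298))/(-23 + 4*(-6)) = (-296/173)/(-23 - 24) = -296*1/173/(-47) = -296/173*(-1/47) = 296/8131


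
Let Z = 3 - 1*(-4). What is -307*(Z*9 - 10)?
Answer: -16271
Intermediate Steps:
Z = 7 (Z = 3 + 4 = 7)
-307*(Z*9 - 10) = -307*(7*9 - 10) = -307*(63 - 10) = -307*53 = -16271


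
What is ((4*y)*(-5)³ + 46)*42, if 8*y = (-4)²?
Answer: -40068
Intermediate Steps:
y = 2 (y = (⅛)*(-4)² = (⅛)*16 = 2)
((4*y)*(-5)³ + 46)*42 = ((4*2)*(-5)³ + 46)*42 = (8*(-125) + 46)*42 = (-1000 + 46)*42 = -954*42 = -40068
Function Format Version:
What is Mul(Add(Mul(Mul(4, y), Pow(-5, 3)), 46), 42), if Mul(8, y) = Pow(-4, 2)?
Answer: -40068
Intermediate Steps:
y = 2 (y = Mul(Rational(1, 8), Pow(-4, 2)) = Mul(Rational(1, 8), 16) = 2)
Mul(Add(Mul(Mul(4, y), Pow(-5, 3)), 46), 42) = Mul(Add(Mul(Mul(4, 2), Pow(-5, 3)), 46), 42) = Mul(Add(Mul(8, -125), 46), 42) = Mul(Add(-1000, 46), 42) = Mul(-954, 42) = -40068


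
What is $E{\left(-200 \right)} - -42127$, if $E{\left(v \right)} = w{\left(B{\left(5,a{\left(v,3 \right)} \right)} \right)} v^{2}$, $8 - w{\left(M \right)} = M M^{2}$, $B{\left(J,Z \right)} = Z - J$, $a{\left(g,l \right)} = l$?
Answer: $682127$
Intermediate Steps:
$w{\left(M \right)} = 8 - M^{3}$ ($w{\left(M \right)} = 8 - M M^{2} = 8 - M^{3}$)
$E{\left(v \right)} = 16 v^{2}$ ($E{\left(v \right)} = \left(8 - \left(3 - 5\right)^{3}\right) v^{2} = \left(8 - \left(-2\right)^{3}\right) v^{2} = \left(8 - -8\right) v^{2} = \left(8 + 8\right) v^{2} = 16 v^{2}$)
$E{\left(-200 \right)} - -42127 = 16 \left(-200\right)^{2} - -42127 = 16 \cdot 40000 + 42127 = 640000 + 42127 = 682127$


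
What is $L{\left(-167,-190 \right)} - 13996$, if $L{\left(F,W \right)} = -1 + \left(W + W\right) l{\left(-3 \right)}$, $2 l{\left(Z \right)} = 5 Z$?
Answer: $-11147$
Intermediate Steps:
$l{\left(Z \right)} = \frac{5 Z}{2}$
$L{\left(F,W \right)} = -1 - 15 W$ ($L{\left(F,W \right)} = -1 + \left(W + W\right) \frac{5}{2} \left(-3\right) = -1 + 2 W \left(- \frac{15}{2}\right) = -1 - 15 W$)
$L{\left(-167,-190 \right)} - 13996 = \left(-1 - -2850\right) - 13996 = \left(-1 + 2850\right) - 13996 = 2849 - 13996 = -11147$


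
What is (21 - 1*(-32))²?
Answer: 2809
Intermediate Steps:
(21 - 1*(-32))² = (21 + 32)² = 53² = 2809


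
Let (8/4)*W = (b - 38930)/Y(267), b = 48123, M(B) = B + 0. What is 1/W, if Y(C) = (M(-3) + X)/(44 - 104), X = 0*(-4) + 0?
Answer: 1/91930 ≈ 1.0878e-5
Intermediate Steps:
M(B) = B
X = 0 (X = 0 + 0 = 0)
Y(C) = 1/20 (Y(C) = (-3 + 0)/(44 - 104) = -3/(-60) = -3*(-1/60) = 1/20)
W = 91930 (W = ((48123 - 38930)/(1/20))/2 = (9193*20)/2 = (½)*183860 = 91930)
1/W = 1/91930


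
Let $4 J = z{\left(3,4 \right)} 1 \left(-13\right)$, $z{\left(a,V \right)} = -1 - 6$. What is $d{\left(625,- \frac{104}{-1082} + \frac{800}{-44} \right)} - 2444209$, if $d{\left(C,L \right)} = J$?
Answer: $- \frac{9776745}{4} \approx -2.4442 \cdot 10^{6}$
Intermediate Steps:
$z{\left(a,V \right)} = -7$ ($z{\left(a,V \right)} = -1 - 6 = -7$)
$J = \frac{91}{4}$ ($J = \frac{\left(-7\right) 1 \left(-13\right)}{4} = \frac{\left(-7\right) \left(-13\right)}{4} = \frac{1}{4} \cdot 91 = \frac{91}{4} \approx 22.75$)
$d{\left(C,L \right)} = \frac{91}{4}$
$d{\left(625,- \frac{104}{-1082} + \frac{800}{-44} \right)} - 2444209 = \frac{91}{4} - 2444209 = - \frac{9776745}{4}$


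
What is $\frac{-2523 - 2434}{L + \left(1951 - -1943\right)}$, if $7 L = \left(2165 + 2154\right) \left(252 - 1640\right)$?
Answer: $\frac{4957}{852502} \approx 0.0058146$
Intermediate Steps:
$L = -856396$ ($L = \frac{\left(2165 + 2154\right) \left(252 - 1640\right)}{7} = \frac{4319 \left(-1388\right)}{7} = \frac{1}{7} \left(-5994772\right) = -856396$)
$\frac{-2523 - 2434}{L + \left(1951 - -1943\right)} = \frac{-2523 - 2434}{-856396 + \left(1951 - -1943\right)} = - \frac{4957}{-856396 + \left(1951 + 1943\right)} = - \frac{4957}{-856396 + 3894} = - \frac{4957}{-852502} = \left(-4957\right) \left(- \frac{1}{852502}\right) = \frac{4957}{852502}$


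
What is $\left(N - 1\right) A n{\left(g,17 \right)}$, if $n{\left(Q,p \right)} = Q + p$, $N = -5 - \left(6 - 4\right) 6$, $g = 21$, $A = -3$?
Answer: $2052$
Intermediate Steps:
$N = -17$ ($N = -5 - 2 \cdot 6 = -5 - 12 = -17$)
$\left(N - 1\right) A n{\left(g,17 \right)} = \left(-17 - 1\right) \left(-3\right) \left(21 + 17\right) = \left(-18\right) \left(-3\right) 38 = 54 \cdot 38 = 2052$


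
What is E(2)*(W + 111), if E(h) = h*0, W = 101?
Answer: 0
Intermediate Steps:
E(h) = 0
E(2)*(W + 111) = 0*(101 + 111) = 0*212 = 0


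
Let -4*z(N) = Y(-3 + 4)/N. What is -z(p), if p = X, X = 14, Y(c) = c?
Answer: 1/56 ≈ 0.017857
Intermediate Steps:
p = 14
z(N) = -1/(4*N) (z(N) = -(-3 + 4)/(4*N) = -1/(4*N))
-z(p) = -(-1)/(4*14) = -1*(-1/56) = 1/56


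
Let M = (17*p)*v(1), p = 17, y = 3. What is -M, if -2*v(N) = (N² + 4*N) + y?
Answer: 1156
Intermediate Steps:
v(N) = -3/2 - 2*N - N²/2 (v(N) = -((N² + 4*N) + 3)/2 = -(3 + N² + 4*N)/2 = -3/2 - 2*N - N²/2)
M = -1156 (M = (17*17)*(-3/2 - 2*1 - ½*1²) = 289*(-3/2 - 2 - ½*1) = 289*(-3/2 - 2 - ½) = 289*(-4) = -1156)
-M = -1*(-1156) = 1156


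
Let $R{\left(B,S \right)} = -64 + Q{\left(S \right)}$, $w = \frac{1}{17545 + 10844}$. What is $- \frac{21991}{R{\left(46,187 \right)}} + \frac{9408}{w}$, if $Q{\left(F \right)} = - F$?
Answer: $\frac{67038033703}{251} \approx 2.6708 \cdot 10^{8}$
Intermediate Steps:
$w = \frac{1}{28389} \approx 3.5225 \cdot 10^{-5}$
$R{\left(B,S \right)} = -64 - S$
$- \frac{21991}{R{\left(46,187 \right)}} + \frac{9408}{w} = - \frac{21991}{-64 - 187} + 9408 \frac{1}{\frac{1}{28389}} = - \frac{21991}{-64 - 187} + 9408 \cdot 28389 = - \frac{21991}{-251} + 267083712 = \left(-21991\right) \left(- \frac{1}{251}\right) + 267083712 = \frac{21991}{251} + 267083712 = \frac{67038033703}{251}$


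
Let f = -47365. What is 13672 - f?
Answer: 61037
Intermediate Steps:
13672 - f = 13672 - 1*(-47365) = 13672 + 47365 = 61037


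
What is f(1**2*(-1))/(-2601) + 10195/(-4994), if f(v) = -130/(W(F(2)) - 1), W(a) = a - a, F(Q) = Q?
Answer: -27166415/12989394 ≈ -2.0914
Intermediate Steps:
W(a) = 0
f(v) = 130 (f(v) = -130/(0 - 1) = -130/(-1) = -130*(-1) = 130)
f(1**2*(-1))/(-2601) + 10195/(-4994) = 130/(-2601) + 10195/(-4994) = 130*(-1/2601) + 10195*(-1/4994) = -130/2601 - 10195/4994 = -27166415/12989394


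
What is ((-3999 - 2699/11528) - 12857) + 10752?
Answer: -70369611/11528 ≈ -6104.2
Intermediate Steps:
((-3999 - 2699/11528) - 12857) + 10752 = (-46103171/11528 - 12857) + 10752 = -194318667/11528 + 10752 = -70369611/11528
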